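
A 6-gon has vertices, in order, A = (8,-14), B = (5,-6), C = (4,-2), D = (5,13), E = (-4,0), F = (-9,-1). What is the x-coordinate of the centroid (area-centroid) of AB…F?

Apply Gauss's area formula. First the cross-terms c_i = x_i·y_{i+1} − x_{i+1}·y_i:
  22, 14, 62, 52, 4, 134  ⇒  2A = 288, A = 144.
Then Σ (x_i + x_{i+1})·c_i = 836, so x̄ = 836 / (6·144) = 209/216.

209/216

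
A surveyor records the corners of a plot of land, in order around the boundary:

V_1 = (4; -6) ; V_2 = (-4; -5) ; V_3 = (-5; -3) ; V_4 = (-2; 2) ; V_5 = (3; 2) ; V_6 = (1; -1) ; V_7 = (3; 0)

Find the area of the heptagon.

51.5

Apply Gauss's area formula: 2A = Σ (x_i·y_{i+1} − x_{i+1}·y_i), indices taken mod 7.
Σ = (-44) + (-13) + (-16) + (-10) + (-5) + (3) + (-18) = -103
Area = |Σ|/2 = 51.5.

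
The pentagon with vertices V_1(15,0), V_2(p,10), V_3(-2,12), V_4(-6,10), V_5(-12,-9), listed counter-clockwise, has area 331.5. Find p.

11

The doubled signed area Σ (x_i y_{i+1} − x_{i+1} y_i) is linear in p.
With p=0 it equals 531; the coefficient of p is 12 (from the two edges through V_2).
So 12·p + 531 = 2·331.5 = 663 ⇒ p = 11.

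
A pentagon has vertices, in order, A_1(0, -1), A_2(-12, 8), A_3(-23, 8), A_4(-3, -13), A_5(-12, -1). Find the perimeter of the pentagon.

|A_1A_2| = √((-12)² + (9)²) = √225 = 15
|A_2A_3| = √((-11)² + (0)²) = √121 = 11
|A_3A_4| = √((20)² + (-21)²) = √841 = 29
|A_4A_5| = √((-9)² + (12)²) = √225 = 15
|A_5A_1| = √((12)² + (0)²) = √144 = 12
Perimeter = 15 + 11 + 29 + 15 + 12 = 82.

82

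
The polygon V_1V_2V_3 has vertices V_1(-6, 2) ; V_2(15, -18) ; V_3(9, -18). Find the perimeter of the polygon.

|V_1V_2| = √((21)² + (-20)²) = √841 = 29
|V_2V_3| = √((-6)² + (0)²) = √36 = 6
|V_3V_1| = √((-15)² + (20)²) = √625 = 25
Perimeter = 29 + 6 + 25 = 60.

60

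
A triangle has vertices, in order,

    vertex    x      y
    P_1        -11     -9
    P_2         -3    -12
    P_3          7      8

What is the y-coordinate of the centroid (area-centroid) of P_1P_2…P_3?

Apply Gauss's area formula. First the cross-terms c_i = x_i·y_{i+1} − x_{i+1}·y_i:
  105, 60, 25  ⇒  2A = 190, A = 95.
Then Σ (y_i + y_{i+1})·c_i = -2470, so ȳ = -2470 / (6·95) = -13/3.

-13/3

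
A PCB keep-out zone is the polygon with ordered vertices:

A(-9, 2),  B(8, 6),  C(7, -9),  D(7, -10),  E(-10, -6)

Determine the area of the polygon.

203.5

Σ = (-70) + (-114) + (-7) + (-142) + (-74) = -407
Area = |Σ|/2 = 203.5.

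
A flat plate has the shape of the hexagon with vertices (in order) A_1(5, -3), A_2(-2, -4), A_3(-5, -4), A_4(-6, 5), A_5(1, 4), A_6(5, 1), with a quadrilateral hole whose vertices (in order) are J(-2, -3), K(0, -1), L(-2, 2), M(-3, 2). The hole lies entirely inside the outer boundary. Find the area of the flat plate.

Outer boundary:
Apply the shoelace (surveyor's) formula: 2A = Σ (x_i·y_{i+1} − x_{i+1}·y_i), indices taken mod 6.
A_1→A_2: (5)(-4) − (-2)(-3) = -26
A_2→A_3: (-2)(-4) − (-5)(-4) = -12
A_3→A_4: (-5)(5) − (-6)(-4) = -49
A_4→A_5: (-6)(4) − (1)(5) = -29
A_5→A_6: (1)(1) − (5)(4) = -19
A_6→A_1: (5)(-3) − (5)(1) = -20
Σ = -155
Area = |Σ|/2 = 77.5.
Hole:
Apply the shoelace (surveyor's) formula: 2A = Σ (x_i·y_{i+1} − x_{i+1}·y_i), indices taken mod 4.
Σ = (2) + (-2) + (2) + (13) = 15
Area = |Σ|/2 = 7.5.
Net area = 77.5 − 7.5 = 70.

70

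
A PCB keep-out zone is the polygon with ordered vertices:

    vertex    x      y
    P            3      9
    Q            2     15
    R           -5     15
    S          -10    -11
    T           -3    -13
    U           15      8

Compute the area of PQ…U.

358

Apply the shoelace formula: 2A = Σ (x_i·y_{i+1} − x_{i+1}·y_i), indices taken mod 6.
Σ = (27) + (105) + (205) + (97) + (171) + (111) = 716
Area = |Σ|/2 = 358.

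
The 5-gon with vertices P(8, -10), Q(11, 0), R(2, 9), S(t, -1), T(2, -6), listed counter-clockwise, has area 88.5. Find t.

4

The doubled signed area Σ (x_i y_{i+1} − x_{i+1} y_i) is linear in t.
With t=0 it equals 237; the coefficient of t is -15 (from the two edges through S).
So -15·t + 237 = 2·88.5 = 177 ⇒ t = 4.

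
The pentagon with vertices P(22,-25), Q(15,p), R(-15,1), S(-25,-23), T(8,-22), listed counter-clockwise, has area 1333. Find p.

Write out the shoelace sum; only the two edges meeting at Q involve p:
2·Area = [(22·p − 15·(-25)) + (15·1 − (-15)·p)] + 1388
       = 37·p + 1778 = 2666
⇒ p = 24.

24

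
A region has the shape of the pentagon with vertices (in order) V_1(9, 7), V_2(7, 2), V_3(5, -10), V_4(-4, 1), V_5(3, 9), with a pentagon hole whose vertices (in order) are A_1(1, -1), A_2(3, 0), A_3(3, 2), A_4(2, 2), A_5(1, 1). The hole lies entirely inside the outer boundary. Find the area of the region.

118

Outer boundary:
Apply the surveyor's formula: 2A = Σ (x_i·y_{i+1} − x_{i+1}·y_i), indices taken mod 5.
V_1→V_2: (9)(2) − (7)(7) = -31
V_2→V_3: (7)(-10) − (5)(2) = -80
V_3→V_4: (5)(1) − (-4)(-10) = -35
V_4→V_5: (-4)(9) − (3)(1) = -39
V_5→V_1: (3)(7) − (9)(9) = -60
Σ = -245
Area = |Σ|/2 = 122.5.
Hole:
Apply the shoelace formula: 2A = Σ (x_i·y_{i+1} − x_{i+1}·y_i), indices taken mod 5.
A_1→A_2: (1)(0) − (3)(-1) = 3
A_2→A_3: (3)(2) − (3)(0) = 6
A_3→A_4: (3)(2) − (2)(2) = 2
A_4→A_5: (2)(1) − (1)(2) = 0
A_5→A_1: (1)(-1) − (1)(1) = -2
Σ = 9
Area = |Σ|/2 = 4.5.
Net area = 122.5 − 4.5 = 118.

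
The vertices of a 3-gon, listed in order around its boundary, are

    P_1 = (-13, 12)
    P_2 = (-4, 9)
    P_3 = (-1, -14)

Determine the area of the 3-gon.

99

Apply the surveyor's formula: 2A = Σ (x_i·y_{i+1} − x_{i+1}·y_i), indices taken mod 3.
P_1→P_2: (-13)(9) − (-4)(12) = -69
P_2→P_3: (-4)(-14) − (-1)(9) = 65
P_3→P_1: (-1)(12) − (-13)(-14) = -194
Σ = -198
Area = |Σ|/2 = 99.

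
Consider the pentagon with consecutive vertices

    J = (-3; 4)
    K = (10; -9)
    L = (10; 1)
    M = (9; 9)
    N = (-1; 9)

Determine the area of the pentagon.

140.5

J→K: (-3)(-9) − (10)(4) = -13
K→L: (10)(1) − (10)(-9) = 100
L→M: (10)(9) − (9)(1) = 81
M→N: (9)(9) − (-1)(9) = 90
N→J: (-1)(4) − (-3)(9) = 23
Σ = 281
Area = |Σ|/2 = 140.5.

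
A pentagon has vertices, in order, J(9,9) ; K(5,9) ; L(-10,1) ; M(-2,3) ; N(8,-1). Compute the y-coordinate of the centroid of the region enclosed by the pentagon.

1045/243

Apply the shoelace formula. First the cross-terms c_i = x_i·y_{i+1} − x_{i+1}·y_i:
  36, 95, -28, -22, 81  ⇒  2A = 162, A = 81.
Then Σ (y_i + y_{i+1})·c_i = 2090, so ȳ = 2090 / (6·81) = 1045/243.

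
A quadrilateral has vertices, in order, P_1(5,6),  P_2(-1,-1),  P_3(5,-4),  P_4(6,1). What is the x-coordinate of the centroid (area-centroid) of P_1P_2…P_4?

Apply Gauss's area formula. First the cross-terms c_i = x_i·y_{i+1} − x_{i+1}·y_i:
  1, 9, 29, 31  ⇒  2A = 70, A = 35.
Then Σ (x_i + x_{i+1})·c_i = 700, so x̄ = 700 / (6·35) = 10/3.

10/3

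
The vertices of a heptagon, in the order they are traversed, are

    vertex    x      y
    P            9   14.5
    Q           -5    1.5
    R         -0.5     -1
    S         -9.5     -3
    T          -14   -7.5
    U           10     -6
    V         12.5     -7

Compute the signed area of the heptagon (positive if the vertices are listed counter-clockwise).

260.625

Apply the shoelace (surveyor's) formula: 2A = Σ (x_i·y_{i+1} − x_{i+1}·y_i), indices taken mod 7.
P→Q: (9)(1.5) − (-5)(14.5) = 86
Q→R: (-5)(-1) − (-0.5)(1.5) = 5.75
R→S: (-0.5)(-3) − (-9.5)(-1) = -8
S→T: (-9.5)(-7.5) − (-14)(-3) = 29.25
T→U: (-14)(-6) − (10)(-7.5) = 159
U→V: (10)(-7) − (12.5)(-6) = 5
V→P: (12.5)(14.5) − (9)(-7) = 244.25
Σ = 521.25
Signed area = Σ/2 = 260.625 (positive ⇒ counter-clockwise traversal).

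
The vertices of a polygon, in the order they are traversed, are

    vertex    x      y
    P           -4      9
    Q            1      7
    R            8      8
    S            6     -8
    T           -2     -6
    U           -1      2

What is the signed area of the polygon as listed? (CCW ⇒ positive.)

Cross-terms: -37, -48, -112, -52, -10, -1  ⇒  Σ = -260
Signed area = Σ/2 = -130 (negative ⇒ clockwise traversal).

-130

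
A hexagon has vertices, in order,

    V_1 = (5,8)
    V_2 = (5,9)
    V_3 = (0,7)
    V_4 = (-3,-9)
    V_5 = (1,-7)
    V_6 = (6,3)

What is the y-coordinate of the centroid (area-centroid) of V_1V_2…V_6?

102/169

Apply Gauss's area formula. First the cross-terms c_i = x_i·y_{i+1} − x_{i+1}·y_i:
  5, 35, 21, 30, 45, 33  ⇒  2A = 169, A = 84.5.
Then Σ (y_i + y_{i+1})·c_i = 306, so ȳ = 306 / (6·84.5) = 102/169.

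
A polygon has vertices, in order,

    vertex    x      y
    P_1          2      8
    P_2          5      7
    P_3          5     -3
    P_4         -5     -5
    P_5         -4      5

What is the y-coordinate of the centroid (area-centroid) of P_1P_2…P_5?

272/203

Apply the shoelace formula. First the cross-terms c_i = x_i·y_{i+1} − x_{i+1}·y_i:
  -26, -50, -40, -45, -42  ⇒  2A = -203, A = -101.5.
Then Σ (y_i + y_{i+1})·c_i = -816, so ȳ = -816 / (6·(-101.5)) = 272/203.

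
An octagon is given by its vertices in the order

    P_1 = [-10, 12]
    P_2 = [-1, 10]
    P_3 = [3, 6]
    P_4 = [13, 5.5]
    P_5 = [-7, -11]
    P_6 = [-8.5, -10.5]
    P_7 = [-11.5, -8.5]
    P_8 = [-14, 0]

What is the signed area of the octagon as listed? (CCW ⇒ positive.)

-322.75

Σ = (-88) + (-36) + (-61.5) + (-104.5) + (-20) + (-48.5) + (-119) + (-168) = -645.5
Signed area = Σ/2 = -322.75 (negative ⇒ clockwise traversal).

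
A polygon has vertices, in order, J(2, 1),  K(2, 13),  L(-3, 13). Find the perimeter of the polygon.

|JK| = √((0)² + (12)²) = √144 = 12
|KL| = √((-5)² + (0)²) = √25 = 5
|LJ| = √((5)² + (-12)²) = √169 = 13
Perimeter = 12 + 5 + 13 = 30.

30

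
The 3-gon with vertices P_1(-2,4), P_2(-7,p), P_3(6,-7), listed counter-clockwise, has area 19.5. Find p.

6

The doubled signed area Σ (x_i y_{i+1} − x_{i+1} y_i) is linear in p.
With p=0 it equals 87; the coefficient of p is -8 (from the two edges through P_2).
So -8·p + 87 = 2·19.5 = 39 ⇒ p = 6.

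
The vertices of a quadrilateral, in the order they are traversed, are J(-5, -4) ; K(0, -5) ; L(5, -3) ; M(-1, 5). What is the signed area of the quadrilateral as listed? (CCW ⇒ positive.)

Apply Gauss's area formula: 2A = Σ (x_i·y_{i+1} − x_{i+1}·y_i), indices taken mod 4.
Cross-terms: 25, 25, 22, 29  ⇒  Σ = 101
Signed area = Σ/2 = 50.5 (positive ⇒ counter-clockwise traversal).

50.5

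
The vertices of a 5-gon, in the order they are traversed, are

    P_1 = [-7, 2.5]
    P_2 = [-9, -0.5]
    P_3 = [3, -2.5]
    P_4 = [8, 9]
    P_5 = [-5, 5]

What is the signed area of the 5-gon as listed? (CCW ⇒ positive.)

102.25

Apply the shoelace formula: 2A = Σ (x_i·y_{i+1} − x_{i+1}·y_i), indices taken mod 5.
Σ = (26) + (24) + (47) + (85) + (22.5) = 204.5
Signed area = Σ/2 = 102.25 (positive ⇒ counter-clockwise traversal).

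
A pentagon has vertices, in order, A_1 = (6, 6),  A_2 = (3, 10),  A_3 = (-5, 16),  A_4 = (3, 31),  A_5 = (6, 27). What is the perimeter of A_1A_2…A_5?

|A_1A_2| = √((-3)² + (4)²) = √25 = 5
|A_2A_3| = √((-8)² + (6)²) = √100 = 10
|A_3A_4| = √((8)² + (15)²) = √289 = 17
|A_4A_5| = √((3)² + (-4)²) = √25 = 5
|A_5A_1| = √((0)² + (-21)²) = √441 = 21
Perimeter = 5 + 10 + 17 + 5 + 21 = 58.

58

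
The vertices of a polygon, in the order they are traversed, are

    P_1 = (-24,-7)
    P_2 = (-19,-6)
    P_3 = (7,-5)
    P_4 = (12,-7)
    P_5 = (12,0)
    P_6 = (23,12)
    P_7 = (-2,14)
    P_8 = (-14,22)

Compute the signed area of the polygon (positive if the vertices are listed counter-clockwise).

755.5

Apply Gauss's area formula: 2A = Σ (x_i·y_{i+1} − x_{i+1}·y_i), indices taken mod 8.
P_1→P_2: (-24)(-6) − (-19)(-7) = 11
P_2→P_3: (-19)(-5) − (7)(-6) = 137
P_3→P_4: (7)(-7) − (12)(-5) = 11
P_4→P_5: (12)(0) − (12)(-7) = 84
P_5→P_6: (12)(12) − (23)(0) = 144
P_6→P_7: (23)(14) − (-2)(12) = 346
P_7→P_8: (-2)(22) − (-14)(14) = 152
P_8→P_1: (-14)(-7) − (-24)(22) = 626
Σ = 1511
Signed area = Σ/2 = 755.5 (positive ⇒ counter-clockwise traversal).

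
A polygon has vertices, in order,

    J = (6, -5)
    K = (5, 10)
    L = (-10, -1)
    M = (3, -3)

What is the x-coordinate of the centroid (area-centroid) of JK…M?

Apply Gauss's area formula. First the cross-terms c_i = x_i·y_{i+1} − x_{i+1}·y_i:
  85, 95, 33, 3  ⇒  2A = 216, A = 108.
Then Σ (x_i + x_{i+1})·c_i = 256, so x̄ = 256 / (6·108) = 32/81.

32/81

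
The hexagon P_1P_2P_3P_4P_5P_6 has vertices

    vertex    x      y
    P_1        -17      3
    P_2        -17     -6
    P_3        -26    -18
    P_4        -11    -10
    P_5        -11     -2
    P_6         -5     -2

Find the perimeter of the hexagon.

|P_1P_2| = √((0)² + (-9)²) = √81 = 9
|P_2P_3| = √((-9)² + (-12)²) = √225 = 15
|P_3P_4| = √((15)² + (8)²) = √289 = 17
|P_4P_5| = √((0)² + (8)²) = √64 = 8
|P_5P_6| = √((6)² + (0)²) = √36 = 6
|P_6P_1| = √((-12)² + (5)²) = √169 = 13
Perimeter = 9 + 15 + 17 + 8 + 6 + 13 = 68.

68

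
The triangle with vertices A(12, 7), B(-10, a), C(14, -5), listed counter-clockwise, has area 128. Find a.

Write out the shoelace sum; only the two edges meeting at B involve a:
2·Area = [(12·a − (-10)·7) + ((-10)·(-5) − 14·a)] + 158
       = -2·a + 278 = 256
⇒ a = 11.

11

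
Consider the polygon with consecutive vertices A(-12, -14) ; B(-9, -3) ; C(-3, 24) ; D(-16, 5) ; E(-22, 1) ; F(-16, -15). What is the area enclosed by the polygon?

Apply Gauss's area formula: 2A = Σ (x_i·y_{i+1} − x_{i+1}·y_i), indices taken mod 6.
Σ = (-90) + (-225) + (369) + (94) + (346) + (44) = 538
Area = |Σ|/2 = 269.

269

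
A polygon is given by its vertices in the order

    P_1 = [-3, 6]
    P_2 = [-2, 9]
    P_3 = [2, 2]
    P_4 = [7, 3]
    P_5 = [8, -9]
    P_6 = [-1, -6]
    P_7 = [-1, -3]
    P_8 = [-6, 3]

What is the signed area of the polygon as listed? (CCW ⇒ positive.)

-120

Σ = (-15) + (-22) + (-8) + (-87) + (-57) + (-3) + (-21) + (-27) = -240
Signed area = Σ/2 = -120 (negative ⇒ clockwise traversal).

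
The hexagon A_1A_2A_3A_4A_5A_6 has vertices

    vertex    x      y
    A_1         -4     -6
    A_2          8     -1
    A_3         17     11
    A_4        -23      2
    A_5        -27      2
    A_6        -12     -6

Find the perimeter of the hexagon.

98

|A_1A_2| = √((12)² + (5)²) = √169 = 13
|A_2A_3| = √((9)² + (12)²) = √225 = 15
|A_3A_4| = √((-40)² + (-9)²) = √1681 = 41
|A_4A_5| = √((-4)² + (0)²) = √16 = 4
|A_5A_6| = √((15)² + (-8)²) = √289 = 17
|A_6A_1| = √((8)² + (0)²) = √64 = 8
Perimeter = 13 + 15 + 41 + 4 + 17 + 8 = 98.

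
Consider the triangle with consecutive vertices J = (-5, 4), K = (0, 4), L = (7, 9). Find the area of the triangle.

12.5

J→K: (-5)(4) − (0)(4) = -20
K→L: (0)(9) − (7)(4) = -28
L→J: (7)(4) − (-5)(9) = 73
Σ = 25
Area = |Σ|/2 = 12.5.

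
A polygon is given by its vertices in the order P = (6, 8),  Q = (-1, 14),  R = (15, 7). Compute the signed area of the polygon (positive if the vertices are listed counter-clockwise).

-23.5

Apply the shoelace (surveyor's) formula: 2A = Σ (x_i·y_{i+1} − x_{i+1}·y_i), indices taken mod 3.
P→Q: (6)(14) − (-1)(8) = 92
Q→R: (-1)(7) − (15)(14) = -217
R→P: (15)(8) − (6)(7) = 78
Σ = -47
Signed area = Σ/2 = -23.5 (negative ⇒ clockwise traversal).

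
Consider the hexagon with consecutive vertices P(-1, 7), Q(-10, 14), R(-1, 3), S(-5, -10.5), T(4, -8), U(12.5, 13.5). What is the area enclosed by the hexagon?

P→Q: (-1)(14) − (-10)(7) = 56
Q→R: (-10)(3) − (-1)(14) = -16
R→S: (-1)(-10.5) − (-5)(3) = 25.5
S→T: (-5)(-8) − (4)(-10.5) = 82
T→U: (4)(13.5) − (12.5)(-8) = 154
U→P: (12.5)(7) − (-1)(13.5) = 101
Σ = 402.5
Area = |Σ|/2 = 201.25.

201.25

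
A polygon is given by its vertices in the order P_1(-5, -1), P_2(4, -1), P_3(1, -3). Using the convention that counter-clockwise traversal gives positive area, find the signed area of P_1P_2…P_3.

P_1→P_2: (-5)(-1) − (4)(-1) = 9
P_2→P_3: (4)(-3) − (1)(-1) = -11
P_3→P_1: (1)(-1) − (-5)(-3) = -16
Σ = -18
Signed area = Σ/2 = -9 (negative ⇒ clockwise traversal).

-9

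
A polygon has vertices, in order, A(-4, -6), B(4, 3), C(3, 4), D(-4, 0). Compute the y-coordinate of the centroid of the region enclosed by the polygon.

Apply the surveyor's formula. First the cross-terms c_i = x_i·y_{i+1} − x_{i+1}·y_i:
  12, 7, 16, 24  ⇒  2A = 59, A = 29.5.
Then Σ (y_i + y_{i+1})·c_i = -67, so ȳ = -67 / (6·29.5) = -67/177.

-67/177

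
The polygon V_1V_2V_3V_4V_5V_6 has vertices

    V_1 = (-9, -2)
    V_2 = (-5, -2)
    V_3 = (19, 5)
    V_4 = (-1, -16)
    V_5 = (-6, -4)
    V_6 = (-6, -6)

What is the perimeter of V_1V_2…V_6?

78

|V_1V_2| = √((4)² + (0)²) = √16 = 4
|V_2V_3| = √((24)² + (7)²) = √625 = 25
|V_3V_4| = √((-20)² + (-21)²) = √841 = 29
|V_4V_5| = √((-5)² + (12)²) = √169 = 13
|V_5V_6| = √((0)² + (-2)²) = √4 = 2
|V_6V_1| = √((-3)² + (4)²) = √25 = 5
Perimeter = 4 + 25 + 29 + 13 + 2 + 5 = 78.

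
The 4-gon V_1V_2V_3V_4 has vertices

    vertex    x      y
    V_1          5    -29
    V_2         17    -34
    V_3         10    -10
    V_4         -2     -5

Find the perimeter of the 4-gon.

76

|V_1V_2| = √((12)² + (-5)²) = √169 = 13
|V_2V_3| = √((-7)² + (24)²) = √625 = 25
|V_3V_4| = √((-12)² + (5)²) = √169 = 13
|V_4V_1| = √((7)² + (-24)²) = √625 = 25
Perimeter = 13 + 25 + 13 + 25 = 76.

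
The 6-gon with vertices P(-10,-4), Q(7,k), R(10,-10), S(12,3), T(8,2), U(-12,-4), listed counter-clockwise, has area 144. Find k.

The doubled signed area Σ (x_i y_{i+1} − x_{i+1} y_i) is linear in k.
With k=0 it equals 108; the coefficient of k is -20 (from the two edges through Q).
So -20·k + 108 = 2·144 = 288 ⇒ k = -9.

-9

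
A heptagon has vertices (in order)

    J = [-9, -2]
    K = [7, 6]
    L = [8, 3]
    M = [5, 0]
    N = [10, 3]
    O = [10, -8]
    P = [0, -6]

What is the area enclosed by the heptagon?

145.5

Apply the shoelace (surveyor's) formula: 2A = Σ (x_i·y_{i+1} − x_{i+1}·y_i), indices taken mod 7.
J→K: (-9)(6) − (7)(-2) = -40
K→L: (7)(3) − (8)(6) = -27
L→M: (8)(0) − (5)(3) = -15
M→N: (5)(3) − (10)(0) = 15
N→O: (10)(-8) − (10)(3) = -110
O→P: (10)(-6) − (0)(-8) = -60
P→J: (0)(-2) − (-9)(-6) = -54
Σ = -291
Area = |Σ|/2 = 145.5.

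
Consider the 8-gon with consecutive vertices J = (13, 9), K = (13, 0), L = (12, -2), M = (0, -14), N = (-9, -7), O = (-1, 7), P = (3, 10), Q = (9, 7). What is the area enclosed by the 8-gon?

Σ = (-117) + (-26) + (-168) + (-126) + (-70) + (-31) + (-69) + (-10) = -617
Area = |Σ|/2 = 308.5.

308.5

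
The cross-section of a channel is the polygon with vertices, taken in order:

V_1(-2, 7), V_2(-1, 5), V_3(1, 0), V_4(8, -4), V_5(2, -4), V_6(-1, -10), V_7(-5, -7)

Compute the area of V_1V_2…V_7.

Σ = (-3) + (-5) + (-4) + (-24) + (-24) + (-43) + (-49) = -152
Area = |Σ|/2 = 76.

76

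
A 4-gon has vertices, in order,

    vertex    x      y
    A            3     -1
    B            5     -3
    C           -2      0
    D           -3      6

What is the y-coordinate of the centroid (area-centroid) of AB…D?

Apply the shoelace (surveyor's) formula. First the cross-terms c_i = x_i·y_{i+1} − x_{i+1}·y_i:
  -4, -6, -12, -15  ⇒  2A = -37, A = -18.5.
Then Σ (y_i + y_{i+1})·c_i = -113, so ȳ = -113 / (6·(-18.5)) = 113/111.

113/111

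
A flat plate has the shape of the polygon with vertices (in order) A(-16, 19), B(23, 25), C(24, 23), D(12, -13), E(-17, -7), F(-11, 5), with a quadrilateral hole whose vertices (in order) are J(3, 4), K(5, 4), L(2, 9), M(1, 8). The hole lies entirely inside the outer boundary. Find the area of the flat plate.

1038

Outer boundary:
Apply the surveyor's formula: 2A = Σ (x_i·y_{i+1} − x_{i+1}·y_i), indices taken mod 6.
Σ = (-837) + (-71) + (-588) + (-305) + (-162) + (-129) = -2092
Area = |Σ|/2 = 1046.
Hole:
Apply the shoelace formula: 2A = Σ (x_i·y_{i+1} − x_{i+1}·y_i), indices taken mod 4.
Cross-terms: -8, 37, 7, -20  ⇒  Σ = 16
Area = |Σ|/2 = 8.
Net area = 1046 − 8 = 1038.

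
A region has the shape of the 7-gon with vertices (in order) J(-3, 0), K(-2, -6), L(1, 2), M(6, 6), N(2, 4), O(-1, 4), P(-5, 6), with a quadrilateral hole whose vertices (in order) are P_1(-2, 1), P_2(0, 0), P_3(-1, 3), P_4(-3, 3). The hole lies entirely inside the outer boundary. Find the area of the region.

30.5

Outer boundary:
Σ = (18) + (2) + (-6) + (12) + (12) + (14) + (18) = 70
Area = |Σ|/2 = 35.
Hole:
Apply Gauss's area formula: 2A = Σ (x_i·y_{i+1} − x_{i+1}·y_i), indices taken mod 4.
Cross-terms: 0, 0, 6, 3  ⇒  Σ = 9
Area = |Σ|/2 = 4.5.
Net area = 35 − 4.5 = 30.5.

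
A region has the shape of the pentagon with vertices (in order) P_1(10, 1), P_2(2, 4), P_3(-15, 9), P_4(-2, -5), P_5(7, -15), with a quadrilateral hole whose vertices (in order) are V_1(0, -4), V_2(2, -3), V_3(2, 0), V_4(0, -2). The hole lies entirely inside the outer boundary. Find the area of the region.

210.5

Outer boundary:
Apply Gauss's area formula: 2A = Σ (x_i·y_{i+1} − x_{i+1}·y_i), indices taken mod 5.
P_1→P_2: (10)(4) − (2)(1) = 38
P_2→P_3: (2)(9) − (-15)(4) = 78
P_3→P_4: (-15)(-5) − (-2)(9) = 93
P_4→P_5: (-2)(-15) − (7)(-5) = 65
P_5→P_1: (7)(1) − (10)(-15) = 157
Σ = 431
Area = |Σ|/2 = 215.5.
Hole:
Apply the shoelace formula: 2A = Σ (x_i·y_{i+1} − x_{i+1}·y_i), indices taken mod 4.
Σ = (8) + (6) + (-4) + (0) = 10
Area = |Σ|/2 = 5.
Net area = 215.5 − 5 = 210.5.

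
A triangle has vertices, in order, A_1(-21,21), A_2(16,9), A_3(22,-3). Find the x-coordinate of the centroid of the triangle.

Apply the surveyor's formula. First the cross-terms c_i = x_i·y_{i+1} − x_{i+1}·y_i:
  -525, -246, 399  ⇒  2A = -372, A = -186.
Then Σ (x_i + x_{i+1})·c_i = -6324, so x̄ = -6324 / (6·(-186)) = 17/3.

17/3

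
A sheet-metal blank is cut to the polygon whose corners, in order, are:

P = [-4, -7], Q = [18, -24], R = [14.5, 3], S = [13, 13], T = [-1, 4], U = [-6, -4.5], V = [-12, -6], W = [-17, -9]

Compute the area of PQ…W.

469

Apply the shoelace (surveyor's) formula: 2A = Σ (x_i·y_{i+1} − x_{i+1}·y_i), indices taken mod 8.
P→Q: (-4)(-24) − (18)(-7) = 222
Q→R: (18)(3) − (14.5)(-24) = 402
R→S: (14.5)(13) − (13)(3) = 149.5
S→T: (13)(4) − (-1)(13) = 65
T→U: (-1)(-4.5) − (-6)(4) = 28.5
U→V: (-6)(-6) − (-12)(-4.5) = -18
V→W: (-12)(-9) − (-17)(-6) = 6
W→P: (-17)(-7) − (-4)(-9) = 83
Σ = 938
Area = |Σ|/2 = 469.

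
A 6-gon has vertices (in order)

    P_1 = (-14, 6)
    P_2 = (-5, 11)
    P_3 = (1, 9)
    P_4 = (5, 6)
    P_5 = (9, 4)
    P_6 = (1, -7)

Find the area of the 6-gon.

P_1→P_2: (-14)(11) − (-5)(6) = -124
P_2→P_3: (-5)(9) − (1)(11) = -56
P_3→P_4: (1)(6) − (5)(9) = -39
P_4→P_5: (5)(4) − (9)(6) = -34
P_5→P_6: (9)(-7) − (1)(4) = -67
P_6→P_1: (1)(6) − (-14)(-7) = -92
Σ = -412
Area = |Σ|/2 = 206.

206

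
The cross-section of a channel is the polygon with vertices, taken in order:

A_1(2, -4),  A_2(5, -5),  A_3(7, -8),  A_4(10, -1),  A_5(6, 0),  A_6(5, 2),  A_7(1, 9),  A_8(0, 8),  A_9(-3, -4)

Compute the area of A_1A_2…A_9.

Σ = (10) + (-5) + (73) + (6) + (12) + (43) + (8) + (24) + (20) = 191
Area = |Σ|/2 = 95.5.

95.5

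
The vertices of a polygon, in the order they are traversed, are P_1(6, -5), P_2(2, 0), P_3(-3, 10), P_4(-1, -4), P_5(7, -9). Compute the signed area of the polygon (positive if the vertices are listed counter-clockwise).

Apply the shoelace formula: 2A = Σ (x_i·y_{i+1} − x_{i+1}·y_i), indices taken mod 5.
P_1→P_2: (6)(0) − (2)(-5) = 10
P_2→P_3: (2)(10) − (-3)(0) = 20
P_3→P_4: (-3)(-4) − (-1)(10) = 22
P_4→P_5: (-1)(-9) − (7)(-4) = 37
P_5→P_1: (7)(-5) − (6)(-9) = 19
Σ = 108
Signed area = Σ/2 = 54 (positive ⇒ counter-clockwise traversal).

54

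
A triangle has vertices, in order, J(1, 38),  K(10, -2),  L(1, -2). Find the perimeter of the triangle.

90

|JK| = √((9)² + (-40)²) = √1681 = 41
|KL| = √((-9)² + (0)²) = √81 = 9
|LJ| = √((0)² + (40)²) = √1600 = 40
Perimeter = 41 + 9 + 40 = 90.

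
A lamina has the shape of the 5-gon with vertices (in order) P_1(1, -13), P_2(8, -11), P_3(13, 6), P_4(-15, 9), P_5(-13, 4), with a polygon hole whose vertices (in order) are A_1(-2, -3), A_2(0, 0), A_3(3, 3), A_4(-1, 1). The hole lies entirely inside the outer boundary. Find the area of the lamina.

Outer boundary:
Apply the shoelace (surveyor's) formula: 2A = Σ (x_i·y_{i+1} − x_{i+1}·y_i), indices taken mod 5.
Σ = (93) + (191) + (207) + (57) + (165) = 713
Area = |Σ|/2 = 356.5.
Hole:
Apply Gauss's area formula: 2A = Σ (x_i·y_{i+1} − x_{i+1}·y_i), indices taken mod 4.
Cross-terms: 0, 0, 6, 5  ⇒  Σ = 11
Area = |Σ|/2 = 5.5.
Net area = 356.5 − 5.5 = 351.

351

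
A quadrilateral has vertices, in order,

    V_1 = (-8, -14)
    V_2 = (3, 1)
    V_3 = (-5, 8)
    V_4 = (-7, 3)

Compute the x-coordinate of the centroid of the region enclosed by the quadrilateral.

-425/113

Apply the shoelace formula. First the cross-terms c_i = x_i·y_{i+1} − x_{i+1}·y_i:
  34, 29, 41, 122  ⇒  2A = 226, A = 113.
Then Σ (x_i + x_{i+1})·c_i = -2550, so x̄ = -2550 / (6·113) = -425/113.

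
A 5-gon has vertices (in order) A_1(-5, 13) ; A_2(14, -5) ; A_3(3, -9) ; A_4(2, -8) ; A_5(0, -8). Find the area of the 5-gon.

165

Apply the shoelace (surveyor's) formula: 2A = Σ (x_i·y_{i+1} − x_{i+1}·y_i), indices taken mod 5.
Σ = (-157) + (-111) + (-6) + (-16) + (-40) = -330
Area = |Σ|/2 = 165.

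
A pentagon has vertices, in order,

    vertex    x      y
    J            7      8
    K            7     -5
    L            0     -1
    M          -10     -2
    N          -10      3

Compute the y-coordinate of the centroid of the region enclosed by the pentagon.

Apply the shoelace (surveyor's) formula. First the cross-terms c_i = x_i·y_{i+1} − x_{i+1}·y_i:
  -91, -7, -10, -50, -101  ⇒  2A = -259, A = -129.5.
Then Σ (y_i + y_{i+1})·c_i = -1362, so ȳ = -1362 / (6·(-129.5)) = 454/259.

454/259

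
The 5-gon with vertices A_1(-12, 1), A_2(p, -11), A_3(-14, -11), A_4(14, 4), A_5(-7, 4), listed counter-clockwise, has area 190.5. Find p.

-15

Write out the shoelace sum; only the two edges meeting at A_2 involve p:
2·Area = [((-12)·(-11) − p·1) + (p·(-11) − (-14)·(-11))] + 223
       = -12·p + 201 = 381
⇒ p = -15.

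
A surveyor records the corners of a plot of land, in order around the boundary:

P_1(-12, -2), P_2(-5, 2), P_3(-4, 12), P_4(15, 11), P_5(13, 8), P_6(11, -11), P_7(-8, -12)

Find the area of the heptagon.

P_1→P_2: (-12)(2) − (-5)(-2) = -34
P_2→P_3: (-5)(12) − (-4)(2) = -52
P_3→P_4: (-4)(11) − (15)(12) = -224
P_4→P_5: (15)(8) − (13)(11) = -23
P_5→P_6: (13)(-11) − (11)(8) = -231
P_6→P_7: (11)(-12) − (-8)(-11) = -220
P_7→P_1: (-8)(-2) − (-12)(-12) = -128
Σ = -912
Area = |Σ|/2 = 456.

456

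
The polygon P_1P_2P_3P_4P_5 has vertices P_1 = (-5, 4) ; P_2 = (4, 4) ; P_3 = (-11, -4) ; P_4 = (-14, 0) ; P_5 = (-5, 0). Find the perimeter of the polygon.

44

|P_1P_2| = √((9)² + (0)²) = √81 = 9
|P_2P_3| = √((-15)² + (-8)²) = √289 = 17
|P_3P_4| = √((-3)² + (4)²) = √25 = 5
|P_4P_5| = √((9)² + (0)²) = √81 = 9
|P_5P_1| = √((0)² + (4)²) = √16 = 4
Perimeter = 9 + 17 + 5 + 9 + 4 = 44.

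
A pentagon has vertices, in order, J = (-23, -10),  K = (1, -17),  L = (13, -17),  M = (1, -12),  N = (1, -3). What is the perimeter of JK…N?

84

|JK| = √((24)² + (-7)²) = √625 = 25
|KL| = √((12)² + (0)²) = √144 = 12
|LM| = √((-12)² + (5)²) = √169 = 13
|MN| = √((0)² + (9)²) = √81 = 9
|NJ| = √((-24)² + (-7)²) = √625 = 25
Perimeter = 25 + 12 + 13 + 9 + 25 = 84.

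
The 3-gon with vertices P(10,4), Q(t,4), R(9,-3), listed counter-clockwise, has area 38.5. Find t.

Write out the shoelace sum; only the two edges meeting at Q involve t:
2·Area = [(10·4 − t·4) + (t·(-3) − 9·4)] + 66
       = -7·t + 70 = 77
⇒ t = -1.

-1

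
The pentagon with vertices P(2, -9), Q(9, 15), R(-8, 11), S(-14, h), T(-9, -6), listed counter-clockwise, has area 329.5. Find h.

-2

The doubled signed area Σ (x_i y_{i+1} − x_{i+1} y_i) is linear in h.
With h=0 it equals 661; the coefficient of h is 1 (from the two edges through S).
So 1·h + 661 = 2·329.5 = 659 ⇒ h = -2.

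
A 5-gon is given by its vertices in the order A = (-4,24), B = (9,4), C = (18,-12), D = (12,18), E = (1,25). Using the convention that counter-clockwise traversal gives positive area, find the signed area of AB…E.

Apply the shoelace formula: 2A = Σ (x_i·y_{i+1} − x_{i+1}·y_i), indices taken mod 5.
Cross-terms: -232, -180, 468, 282, 124  ⇒  Σ = 462
Signed area = Σ/2 = 231 (positive ⇒ counter-clockwise traversal).

231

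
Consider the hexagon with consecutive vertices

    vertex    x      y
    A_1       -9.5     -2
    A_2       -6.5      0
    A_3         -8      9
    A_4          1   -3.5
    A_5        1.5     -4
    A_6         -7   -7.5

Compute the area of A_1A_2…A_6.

Cross-terms: -13, -58.5, 19, 1.25, -39.25, -57.25  ⇒  Σ = -147.75
Area = |Σ|/2 = 73.875.

73.875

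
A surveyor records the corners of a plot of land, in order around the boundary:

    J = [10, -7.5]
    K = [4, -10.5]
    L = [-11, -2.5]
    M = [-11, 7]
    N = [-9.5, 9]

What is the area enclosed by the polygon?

Apply the shoelace formula: 2A = Σ (x_i·y_{i+1} − x_{i+1}·y_i), indices taken mod 5.
Cross-terms: -75, -125.5, -104.5, -32.5, -18.75  ⇒  Σ = -356.25
Area = |Σ|/2 = 178.125.

178.125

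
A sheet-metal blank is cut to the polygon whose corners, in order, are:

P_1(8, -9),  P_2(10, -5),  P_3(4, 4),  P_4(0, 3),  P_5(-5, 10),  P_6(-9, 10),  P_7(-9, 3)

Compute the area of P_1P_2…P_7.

Apply Gauss's area formula: 2A = Σ (x_i·y_{i+1} − x_{i+1}·y_i), indices taken mod 7.
Σ = (50) + (60) + (12) + (15) + (40) + (63) + (57) = 297
Area = |Σ|/2 = 148.5.

148.5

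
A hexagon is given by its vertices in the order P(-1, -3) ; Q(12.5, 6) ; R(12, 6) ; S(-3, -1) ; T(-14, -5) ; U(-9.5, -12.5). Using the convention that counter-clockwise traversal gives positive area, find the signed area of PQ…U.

92.5

P→Q: (-1)(6) − (12.5)(-3) = 31.5
Q→R: (12.5)(6) − (12)(6) = 3
R→S: (12)(-1) − (-3)(6) = 6
S→T: (-3)(-5) − (-14)(-1) = 1
T→U: (-14)(-12.5) − (-9.5)(-5) = 127.5
U→P: (-9.5)(-3) − (-1)(-12.5) = 16
Σ = 185
Signed area = Σ/2 = 92.5 (positive ⇒ counter-clockwise traversal).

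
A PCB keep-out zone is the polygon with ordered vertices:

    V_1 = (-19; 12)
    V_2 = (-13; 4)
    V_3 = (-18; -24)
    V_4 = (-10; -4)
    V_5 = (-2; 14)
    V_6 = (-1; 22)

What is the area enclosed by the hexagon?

Cross-terms: 80, 384, -168, -148, -30, 406  ⇒  Σ = 524
Area = |Σ|/2 = 262.

262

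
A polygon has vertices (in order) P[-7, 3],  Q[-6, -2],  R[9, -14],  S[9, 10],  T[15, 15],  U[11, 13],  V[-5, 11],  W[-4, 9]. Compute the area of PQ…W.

300.5

Σ = (32) + (102) + (216) + (-15) + (30) + (186) + (-1) + (51) = 601
Area = |Σ|/2 = 300.5.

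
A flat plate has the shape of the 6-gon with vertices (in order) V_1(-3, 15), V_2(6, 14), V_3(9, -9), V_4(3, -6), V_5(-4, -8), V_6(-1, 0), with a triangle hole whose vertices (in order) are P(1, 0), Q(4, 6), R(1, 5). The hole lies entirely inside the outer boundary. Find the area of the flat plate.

197.5

Outer boundary:
V_1→V_2: (-3)(14) − (6)(15) = -132
V_2→V_3: (6)(-9) − (9)(14) = -180
V_3→V_4: (9)(-6) − (3)(-9) = -27
V_4→V_5: (3)(-8) − (-4)(-6) = -48
V_5→V_6: (-4)(0) − (-1)(-8) = -8
V_6→V_1: (-1)(15) − (-3)(0) = -15
Σ = -410
Area = |Σ|/2 = 205.
Hole:
P→Q: (1)(6) − (4)(0) = 6
Q→R: (4)(5) − (1)(6) = 14
R→P: (1)(0) − (1)(5) = -5
Σ = 15
Area = |Σ|/2 = 7.5.
Net area = 205 − 7.5 = 197.5.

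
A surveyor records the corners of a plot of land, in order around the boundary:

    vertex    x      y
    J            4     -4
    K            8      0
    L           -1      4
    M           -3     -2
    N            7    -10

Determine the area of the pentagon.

67

Apply the shoelace (surveyor's) formula: 2A = Σ (x_i·y_{i+1} − x_{i+1}·y_i), indices taken mod 5.
Cross-terms: 32, 32, 14, 44, 12  ⇒  Σ = 134
Area = |Σ|/2 = 67.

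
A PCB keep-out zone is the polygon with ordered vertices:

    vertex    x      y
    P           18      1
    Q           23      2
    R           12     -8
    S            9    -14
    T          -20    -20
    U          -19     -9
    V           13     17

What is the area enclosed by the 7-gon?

725

Apply Gauss's area formula: 2A = Σ (x_i·y_{i+1} − x_{i+1}·y_i), indices taken mod 7.
Σ = (13) + (-208) + (-96) + (-460) + (-200) + (-206) + (-293) = -1450
Area = |Σ|/2 = 725.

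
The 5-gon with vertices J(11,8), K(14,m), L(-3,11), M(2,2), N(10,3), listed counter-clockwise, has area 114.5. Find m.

Write out the shoelace sum; only the two edges meeting at K involve m:
2·Area = [(11·m − 14·8) + (14·11 − (-3)·m)] + 5
       = 14·m + 47 = 229
⇒ m = 13.

13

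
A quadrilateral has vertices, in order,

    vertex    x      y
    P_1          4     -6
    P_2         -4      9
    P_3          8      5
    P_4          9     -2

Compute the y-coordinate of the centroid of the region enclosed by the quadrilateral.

Apply the surveyor's formula. First the cross-terms c_i = x_i·y_{i+1} − x_{i+1}·y_i:
  12, -92, -61, -46  ⇒  2A = -187, A = -93.5.
Then Σ (y_i + y_{i+1})·c_i = -1067, so ȳ = -1067 / (6·(-93.5)) = 97/51.

97/51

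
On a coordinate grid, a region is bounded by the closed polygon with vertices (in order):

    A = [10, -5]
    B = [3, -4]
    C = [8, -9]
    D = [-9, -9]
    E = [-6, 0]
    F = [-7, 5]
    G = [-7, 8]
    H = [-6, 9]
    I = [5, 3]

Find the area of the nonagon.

A→B: (10)(-4) − (3)(-5) = -25
B→C: (3)(-9) − (8)(-4) = 5
C→D: (8)(-9) − (-9)(-9) = -153
D→E: (-9)(0) − (-6)(-9) = -54
E→F: (-6)(5) − (-7)(0) = -30
F→G: (-7)(8) − (-7)(5) = -21
G→H: (-7)(9) − (-6)(8) = -15
H→I: (-6)(3) − (5)(9) = -63
I→A: (5)(-5) − (10)(3) = -55
Σ = -411
Area = |Σ|/2 = 205.5.

205.5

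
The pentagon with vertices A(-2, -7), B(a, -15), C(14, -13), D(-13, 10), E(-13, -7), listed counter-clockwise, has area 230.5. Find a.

8

The doubled signed area Σ (x_i y_{i+1} − x_{i+1} y_i) is linear in a.
With a=0 it equals 509; the coefficient of a is -6 (from the two edges through B).
So -6·a + 509 = 2·230.5 = 461 ⇒ a = 8.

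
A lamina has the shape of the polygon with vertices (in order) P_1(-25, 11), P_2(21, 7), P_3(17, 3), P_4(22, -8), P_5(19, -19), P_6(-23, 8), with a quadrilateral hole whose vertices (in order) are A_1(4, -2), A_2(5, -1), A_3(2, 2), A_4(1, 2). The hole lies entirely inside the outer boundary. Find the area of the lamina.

Outer boundary:
Σ = (-406) + (-56) + (-202) + (-266) + (-285) + (-53) = -1268
Area = |Σ|/2 = 634.
Hole:
Apply the shoelace formula: 2A = Σ (x_i·y_{i+1} − x_{i+1}·y_i), indices taken mod 4.
Σ = (6) + (12) + (2) + (-10) = 10
Area = |Σ|/2 = 5.
Net area = 634 − 5 = 629.

629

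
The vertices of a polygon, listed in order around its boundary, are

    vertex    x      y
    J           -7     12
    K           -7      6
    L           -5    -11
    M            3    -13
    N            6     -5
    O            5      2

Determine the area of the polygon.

Apply the shoelace formula: 2A = Σ (x_i·y_{i+1} − x_{i+1}·y_i), indices taken mod 6.
Σ = (42) + (107) + (98) + (63) + (37) + (74) = 421
Area = |Σ|/2 = 210.5.

210.5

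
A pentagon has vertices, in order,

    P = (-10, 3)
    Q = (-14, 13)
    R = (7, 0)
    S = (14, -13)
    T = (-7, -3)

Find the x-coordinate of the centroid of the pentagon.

-129/227

Apply the surveyor's formula. First the cross-terms c_i = x_i·y_{i+1} − x_{i+1}·y_i:
  -88, -91, -91, -133, -51  ⇒  2A = -454, A = -227.
Then Σ (x_i + x_{i+1})·c_i = 774, so x̄ = 774 / (6·(-227)) = -129/227.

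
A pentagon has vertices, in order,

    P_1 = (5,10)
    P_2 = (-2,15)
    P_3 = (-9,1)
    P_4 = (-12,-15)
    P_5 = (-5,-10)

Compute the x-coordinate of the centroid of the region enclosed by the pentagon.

Apply the shoelace (surveyor's) formula. First the cross-terms c_i = x_i·y_{i+1} − x_{i+1}·y_i:
  95, 133, 147, 45, 0  ⇒  2A = 420, A = 210.
Then Σ (x_i + x_{i+1})·c_i = -5030, so x̄ = -5030 / (6·210) = -503/126.

-503/126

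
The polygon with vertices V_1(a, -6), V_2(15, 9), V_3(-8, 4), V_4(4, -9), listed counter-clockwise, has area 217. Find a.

10

Write out the shoelace sum; only the two edges meeting at V_1 involve a:
2·Area = [(4·(-6) − a·(-9)) + (a·9 − 15·(-6))] + 188
       = 18·a + 254 = 434
⇒ a = 10.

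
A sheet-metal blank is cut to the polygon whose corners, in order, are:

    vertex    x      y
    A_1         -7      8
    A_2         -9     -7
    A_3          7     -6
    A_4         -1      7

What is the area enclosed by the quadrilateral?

A_1→A_2: (-7)(-7) − (-9)(8) = 121
A_2→A_3: (-9)(-6) − (7)(-7) = 103
A_3→A_4: (7)(7) − (-1)(-6) = 43
A_4→A_1: (-1)(8) − (-7)(7) = 41
Σ = 308
Area = |Σ|/2 = 154.

154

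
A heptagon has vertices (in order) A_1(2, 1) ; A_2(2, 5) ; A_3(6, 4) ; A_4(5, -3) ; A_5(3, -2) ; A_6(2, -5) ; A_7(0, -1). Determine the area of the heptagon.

Apply the surveyor's formula: 2A = Σ (x_i·y_{i+1} − x_{i+1}·y_i), indices taken mod 7.
Σ = (8) + (-22) + (-38) + (-1) + (-11) + (-2) + (2) = -64
Area = |Σ|/2 = 32.

32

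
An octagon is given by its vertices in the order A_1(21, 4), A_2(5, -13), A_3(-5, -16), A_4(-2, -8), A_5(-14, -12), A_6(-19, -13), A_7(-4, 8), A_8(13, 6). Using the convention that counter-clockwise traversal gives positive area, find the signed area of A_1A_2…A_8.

Apply Gauss's area formula: 2A = Σ (x_i·y_{i+1} − x_{i+1}·y_i), indices taken mod 8.
Cross-terms: -293, -145, 8, -88, -46, -204, -128, -74  ⇒  Σ = -970
Signed area = Σ/2 = -485 (negative ⇒ clockwise traversal).

-485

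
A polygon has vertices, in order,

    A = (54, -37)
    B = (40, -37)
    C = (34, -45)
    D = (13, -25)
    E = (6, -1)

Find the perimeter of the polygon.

138

|AB| = √((-14)² + (0)²) = √196 = 14
|BC| = √((-6)² + (-8)²) = √100 = 10
|CD| = √((-21)² + (20)²) = √841 = 29
|DE| = √((-7)² + (24)²) = √625 = 25
|EA| = √((48)² + (-36)²) = √3600 = 60
Perimeter = 14 + 10 + 29 + 25 + 60 = 138.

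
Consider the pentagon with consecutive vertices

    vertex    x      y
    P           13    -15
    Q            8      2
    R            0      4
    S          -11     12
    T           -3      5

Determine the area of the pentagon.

91.5

Apply the shoelace formula: 2A = Σ (x_i·y_{i+1} − x_{i+1}·y_i), indices taken mod 5.
P→Q: (13)(2) − (8)(-15) = 146
Q→R: (8)(4) − (0)(2) = 32
R→S: (0)(12) − (-11)(4) = 44
S→T: (-11)(5) − (-3)(12) = -19
T→P: (-3)(-15) − (13)(5) = -20
Σ = 183
Area = |Σ|/2 = 91.5.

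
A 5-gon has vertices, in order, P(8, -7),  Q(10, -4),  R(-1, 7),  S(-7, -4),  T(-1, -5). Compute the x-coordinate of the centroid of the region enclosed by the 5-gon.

187/141

Apply the shoelace formula. First the cross-terms c_i = x_i·y_{i+1} − x_{i+1}·y_i:
  38, 66, 53, 31, 47  ⇒  2A = 235, A = 117.5.
Then Σ (x_i + x_{i+1})·c_i = 935, so x̄ = 935 / (6·117.5) = 187/141.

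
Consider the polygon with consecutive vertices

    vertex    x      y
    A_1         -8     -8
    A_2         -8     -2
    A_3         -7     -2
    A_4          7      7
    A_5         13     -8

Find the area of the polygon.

198

Apply Gauss's area formula: 2A = Σ (x_i·y_{i+1} − x_{i+1}·y_i), indices taken mod 5.
Σ = (-48) + (2) + (-35) + (-147) + (-168) = -396
Area = |Σ|/2 = 198.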